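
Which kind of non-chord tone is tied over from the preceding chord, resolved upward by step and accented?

Approach: by preparation — the pitch is first a chord tone, then held (tied or repeated) while the harmony changes under it. Departure: up by step. Metric position: strong.
A prepared dissonance that resolves upward by step — a retardation. (The same figure resolving downward would be a suspension.)

Retardation.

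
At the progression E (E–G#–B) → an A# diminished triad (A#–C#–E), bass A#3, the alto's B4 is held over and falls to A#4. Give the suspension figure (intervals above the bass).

At the second chord the bass is A#3. The suspended B4 lies a ninth above the bass; after resolving down by step to A#4, the interval above the bass becomes an octave.
Suspension figures are named by those two intervals: 9–8.

9–8 suspension.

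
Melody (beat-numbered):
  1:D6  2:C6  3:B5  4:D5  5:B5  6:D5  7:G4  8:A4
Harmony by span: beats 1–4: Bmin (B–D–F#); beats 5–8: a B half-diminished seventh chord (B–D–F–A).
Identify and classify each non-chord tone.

C6 (beat 2) — passing tone; G4 (beat 7) — appoggiatura.

The harmony at that moment is B minor triad (B, D, F#); C6 is not a chord tone.
It is approached by step down from D6 and left by step down to B5.
Step in, step out in the same direction — a passing tone.
The harmony at that moment is B half-diminished seventh chord (B, D, F, A); G4 is not a chord tone.
It is approached by leap down from D5 and left by step up to A4.
Leap in, step out — an appoggiatura.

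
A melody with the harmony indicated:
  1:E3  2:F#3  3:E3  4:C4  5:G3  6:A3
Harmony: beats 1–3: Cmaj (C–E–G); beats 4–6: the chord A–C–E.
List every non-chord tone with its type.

The harmony at that moment is C major triad (C, E, G); F#3 is not a chord tone.
It is approached by step up from E3 and left by step down to E3.
Step away and step back to the same note — a neighbor tone (upper neighbor).
The harmony at that moment is A minor triad (A, C, E); G3 is not a chord tone.
It is approached by leap down from C4 and left by step up to A3.
Leap in, step out — an appoggiatura.

F#3 (beat 2) — neighbor tone; G3 (beat 5) — appoggiatura.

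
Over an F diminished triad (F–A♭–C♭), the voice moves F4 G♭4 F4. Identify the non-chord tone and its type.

The harmony at that moment is F diminished triad (F, A♭, C♭); G♭4 is not a chord tone.
It is approached by step up from F4 and left by step down to F4.
Step away and step back to the same note — a neighbor tone (upper neighbor).

G♭4 is a neighbor tone.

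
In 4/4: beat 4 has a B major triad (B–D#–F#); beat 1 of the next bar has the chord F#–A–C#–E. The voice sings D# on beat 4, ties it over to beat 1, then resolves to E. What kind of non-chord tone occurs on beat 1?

Retardation.

The harmony at that moment is F# minor seventh chord (F#, A, C#, E); D# is not a chord tone.
It is held over (the same pitch as the preceding D#) and left by step up to E.
Held over from the previous chord and resolving up by step — a retardation.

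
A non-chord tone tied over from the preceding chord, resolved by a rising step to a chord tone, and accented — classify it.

Approach: by preparation — the pitch is first a chord tone, then held (tied or repeated) while the harmony changes under it. Departure: up by step. Metric position: strong.
A prepared dissonance that resolves upward by step — a retardation. (The same figure resolving downward would be a suspension.)

Retardation.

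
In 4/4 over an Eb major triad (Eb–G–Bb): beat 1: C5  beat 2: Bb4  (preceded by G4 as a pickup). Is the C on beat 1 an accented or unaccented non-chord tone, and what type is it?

Accented appoggiatura.

The harmony at that moment is Eb major triad (Eb, G, Bb); C5 is not a chord tone.
It is approached by leap up from G4 and left by step down to Bb4.
Leap in, step out — an appoggiatura.
It falls on the downbeat, so it is accented.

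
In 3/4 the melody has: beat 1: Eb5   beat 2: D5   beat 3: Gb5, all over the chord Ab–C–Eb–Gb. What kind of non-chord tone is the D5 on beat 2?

Escape tone.

The harmony at that moment is Ab dominant seventh chord (Ab, C, Eb, Gb); D5 is not a chord tone.
It is approached by step down from Eb5 and left by leap up to Gb5.
Step in, leap out, on a weak beat — an escape tone.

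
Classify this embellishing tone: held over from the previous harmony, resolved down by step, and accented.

Approach: by preparation — the pitch is first a chord tone, then held (tied or repeated) while the harmony changes under it. Departure: down by step. Metric position: strong.
A prepared dissonance that resolves downward by step — a suspension. (The same figure resolving upward would be a retardation.)

Suspension.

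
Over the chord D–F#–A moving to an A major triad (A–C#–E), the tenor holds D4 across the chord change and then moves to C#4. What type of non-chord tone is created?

D4 is a suspension.

The harmony at that moment is A major triad (A, C#, E); D4 is not a chord tone.
It is held over (the same pitch as the preceding D4) and left by step down to C#4.
Held over from the previous chord and resolving down by step — a suspension.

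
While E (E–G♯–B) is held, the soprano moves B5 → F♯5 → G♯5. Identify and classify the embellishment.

F♯5 is an appoggiatura.

The harmony at that moment is E major triad (E, G♯, B); F♯5 is not a chord tone.
It is approached by leap down from B5 and left by step up to G♯5.
Leap in, step out — an appoggiatura.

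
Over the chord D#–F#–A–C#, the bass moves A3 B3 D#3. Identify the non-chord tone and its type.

The harmony at that moment is D# half-diminished seventh chord (D#, F#, A, C#); B3 is not a chord tone.
It is approached by step up from A3 and left by leap down to D#3.
Step in, leap out — an escape tone.

B3 is an escape tone.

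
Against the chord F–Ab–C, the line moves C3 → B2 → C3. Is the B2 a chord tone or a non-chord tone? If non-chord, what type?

The harmony at that moment is F minor triad (F, Ab, C); B2 is not a chord tone.
It is approached by step down from C3 and left by step up to C3.
Step away and step back to the same note — a neighbor tone (lower neighbor).

Non-chord tone — a neighbor tone.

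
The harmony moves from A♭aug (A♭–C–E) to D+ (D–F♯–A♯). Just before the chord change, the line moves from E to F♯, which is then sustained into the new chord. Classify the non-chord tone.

F♯ is an anticipation.

The harmony at that moment is A♭ augmented triad (A♭, C, E); F♯ is not a chord tone.
It is approached by step up from E and then sustained as the same pitch into the next harmony.
Arriving early and becoming a chord tone when the harmony changes — an anticipation.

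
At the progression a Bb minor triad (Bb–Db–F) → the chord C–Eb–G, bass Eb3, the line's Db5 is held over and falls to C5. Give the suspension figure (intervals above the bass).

At the second chord the bass is Eb3. The suspended Db5 lies a seventh above the bass; after resolving down by step to C5, the interval above the bass becomes a sixth.
Suspension figures are named by those two intervals: 7–6.

7–6 suspension.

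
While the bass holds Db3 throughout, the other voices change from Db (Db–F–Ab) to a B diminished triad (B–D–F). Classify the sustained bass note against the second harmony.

Pedal tone (pedal point).

The harmony at that moment is B diminished triad (B, D, F); Db3 is not a chord tone.
It is held over (the same pitch as the preceding Db3) and then sustained as the same pitch into the next harmony.
Sustained through a change of harmony — a pedal tone.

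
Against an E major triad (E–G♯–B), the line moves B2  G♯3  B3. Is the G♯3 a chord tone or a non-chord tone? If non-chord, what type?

E major triad contains E, G♯, B; G♯ is the third, so it is a chord tone.

Chord tone (the third of E major triad).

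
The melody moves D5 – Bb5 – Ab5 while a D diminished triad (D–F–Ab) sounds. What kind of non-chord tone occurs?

The harmony at that moment is D diminished triad (D, F, Ab); Bb5 is not a chord tone.
It is approached by leap up from D5 and left by step down to Ab5.
Leap in, step out — an appoggiatura.

Bb5 is an appoggiatura.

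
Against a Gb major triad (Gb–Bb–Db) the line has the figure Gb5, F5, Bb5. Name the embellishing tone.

The harmony at that moment is Gb major triad (Gb, Bb, Db); F5 is not a chord tone.
It is approached by step down from Gb5 and left by leap up to Bb5.
Step in, leap out — an escape tone.

F5 is an escape tone.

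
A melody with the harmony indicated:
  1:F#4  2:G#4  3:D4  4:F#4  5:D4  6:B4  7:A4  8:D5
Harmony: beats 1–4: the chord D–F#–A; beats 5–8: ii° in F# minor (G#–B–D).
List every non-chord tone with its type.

The harmony at that moment is D major triad (D, F#, A); G#4 is not a chord tone.
It is approached by step up from F#4 and left by leap down to D4.
Step in, leap out — an escape tone.
The harmony at that moment is G# diminished triad (G#, B, D); A4 is not a chord tone.
It is approached by step down from B4 and left by leap up to D5.
Step in, leap out — an escape tone.

G#4 (beat 2) — escape tone; A4 (beat 7) — escape tone.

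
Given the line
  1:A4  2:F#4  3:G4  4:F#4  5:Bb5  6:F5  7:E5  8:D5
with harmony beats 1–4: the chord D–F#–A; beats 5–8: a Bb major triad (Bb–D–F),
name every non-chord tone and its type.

G4 (beat 3) — neighbor tone; E5 (beat 7) — passing tone.

The harmony at that moment is D major triad (D, F#, A); G4 is not a chord tone.
It is approached by step up from F#4 and left by step down to F#4.
Step away and step back to the same note — a neighbor tone (upper neighbor).
The harmony at that moment is Bb major triad (Bb, D, F); E5 is not a chord tone.
It is approached by step down from F5 and left by step down to D5.
Step in, step out in the same direction — a passing tone.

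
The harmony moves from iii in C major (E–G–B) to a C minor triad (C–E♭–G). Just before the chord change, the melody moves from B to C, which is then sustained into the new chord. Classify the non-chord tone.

The harmony at that moment is E minor triad (E, G, B); C is not a chord tone.
It is approached by step up from B and then sustained as the same pitch into the next harmony.
Arriving early and becoming a chord tone when the harmony changes — an anticipation.

C is an anticipation.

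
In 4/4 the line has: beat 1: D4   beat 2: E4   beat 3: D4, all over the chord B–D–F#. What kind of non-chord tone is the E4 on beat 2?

Upper neighbor tone.

The harmony at that moment is B minor triad (B, D, F#); E4 is not a chord tone.
It is approached by step up from D4 and left by step down to D4.
Step away and step back to the same note — a neighbor tone (upper neighbor).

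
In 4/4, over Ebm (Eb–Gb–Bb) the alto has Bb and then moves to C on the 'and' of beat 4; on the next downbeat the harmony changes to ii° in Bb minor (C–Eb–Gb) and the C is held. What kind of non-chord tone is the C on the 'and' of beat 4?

Anticipation.

The harmony at that moment is Eb minor triad (Eb, Gb, Bb); C is not a chord tone.
It is approached by step up from Bb and then sustained as the same pitch into the next harmony.
Arriving early and becoming a chord tone when the harmony changes — an anticipation.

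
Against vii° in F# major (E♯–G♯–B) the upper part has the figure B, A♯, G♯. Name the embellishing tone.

The harmony at that moment is E♯ diminished triad (E♯, G♯, B); A♯ is not a chord tone.
It is approached by step down from B and left by step down to G♯.
Step in, step out in the same direction — a passing tone.

A♯ is a passing tone.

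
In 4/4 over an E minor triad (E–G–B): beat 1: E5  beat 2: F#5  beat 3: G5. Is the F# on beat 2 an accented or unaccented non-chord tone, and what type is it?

The harmony at that moment is E minor triad (E, G, B); F#5 is not a chord tone.
It is approached by step up from E5 and left by step up to G5.
Step in, step out in the same direction — a passing tone.
It falls on a weak beat, so it is unaccented.

Unaccented passing tone.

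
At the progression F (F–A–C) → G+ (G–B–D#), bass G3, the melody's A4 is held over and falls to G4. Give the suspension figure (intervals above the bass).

At the second chord the bass is G3. The suspended A4 lies a ninth above the bass; after resolving down by step to G4, the interval above the bass becomes an octave.
Suspension figures are named by those two intervals: 9–8.

9–8 suspension.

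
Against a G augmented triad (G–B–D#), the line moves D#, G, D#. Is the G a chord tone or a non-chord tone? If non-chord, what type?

Chord tone (the root of G augmented triad).

G augmented triad contains G, B, D#; G is the root, so it is a chord tone.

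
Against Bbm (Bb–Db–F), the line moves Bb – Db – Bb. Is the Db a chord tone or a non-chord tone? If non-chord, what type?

Chord tone (the third of Bb minor triad).

Bb minor triad contains Bb, Db, F; Db is the third, so it is a chord tone.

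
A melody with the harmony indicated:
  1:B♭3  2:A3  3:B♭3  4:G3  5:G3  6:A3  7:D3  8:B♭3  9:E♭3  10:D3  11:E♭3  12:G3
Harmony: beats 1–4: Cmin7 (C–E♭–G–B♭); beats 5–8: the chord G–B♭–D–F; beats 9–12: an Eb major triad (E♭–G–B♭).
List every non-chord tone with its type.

A3 (beat 2) — neighbor tone; A3 (beat 6) — escape tone; D3 (beat 10) — neighbor tone.

The harmony at that moment is C minor seventh chord (C, E♭, G, B♭); A3 is not a chord tone.
It is approached by step down from B♭3 and left by step up to B♭3.
Step away and step back to the same note — a neighbor tone (lower neighbor).
The harmony at that moment is G minor seventh chord (G, B♭, D, F); A3 is not a chord tone.
It is approached by step up from G3 and left by leap down to D3.
Step in, leap out — an escape tone.
The harmony at that moment is E♭ major triad (E♭, G, B♭); D3 is not a chord tone.
It is approached by step down from E♭3 and left by step up to E♭3.
Step away and step back to the same note — a neighbor tone (lower neighbor).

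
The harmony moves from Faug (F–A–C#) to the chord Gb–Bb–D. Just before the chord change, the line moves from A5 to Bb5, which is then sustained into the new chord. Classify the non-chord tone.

The harmony at that moment is F augmented triad (F, A, C#); Bb5 is not a chord tone.
It is approached by step up from A5 and then sustained as the same pitch into the next harmony.
Arriving early and becoming a chord tone when the harmony changes — an anticipation.

Bb5 is an anticipation.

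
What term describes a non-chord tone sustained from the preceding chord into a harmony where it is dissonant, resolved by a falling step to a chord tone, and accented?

Approach: by preparation — the pitch is first a chord tone, then held (tied or repeated) while the harmony changes under it. Departure: down by step. Metric position: strong.
A prepared dissonance that resolves downward by step — a suspension. (The same figure resolving upward would be a retardation.)

Suspension.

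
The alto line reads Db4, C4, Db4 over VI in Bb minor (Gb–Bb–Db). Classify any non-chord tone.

The harmony at that moment is Gb major triad (Gb, Bb, Db); C4 is not a chord tone.
It is approached by step down from Db4 and left by step up to Db4.
Step away and step back to the same note — a neighbor tone (lower neighbor).

C4 is a neighbor tone.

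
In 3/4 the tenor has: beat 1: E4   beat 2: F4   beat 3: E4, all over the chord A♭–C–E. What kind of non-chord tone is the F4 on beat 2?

The harmony at that moment is A♭ augmented triad (A♭, C, E); F4 is not a chord tone.
It is approached by step up from E4 and left by step down to E4.
Step away and step back to the same note — a neighbor tone (upper neighbor).

Upper neighbor tone.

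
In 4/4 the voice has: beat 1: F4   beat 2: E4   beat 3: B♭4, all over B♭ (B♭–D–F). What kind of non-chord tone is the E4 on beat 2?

The harmony at that moment is B♭ major triad (B♭, D, F); E4 is not a chord tone.
It is approached by step down from F4 and left by leap up to B♭4.
Step in, leap out, on a weak beat — an escape tone.

Escape tone.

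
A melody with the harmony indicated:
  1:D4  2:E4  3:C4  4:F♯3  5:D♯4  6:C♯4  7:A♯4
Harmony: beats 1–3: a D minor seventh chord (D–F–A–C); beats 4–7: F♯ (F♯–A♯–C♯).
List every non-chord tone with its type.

E4 (beat 2) — escape tone; D♯4 (beat 5) — appoggiatura.

The harmony at that moment is D minor seventh chord (D, F, A, C); E4 is not a chord tone.
It is approached by step up from D4 and left by leap down to C4.
Step in, leap out — an escape tone.
The harmony at that moment is F♯ major triad (F♯, A♯, C♯); D♯4 is not a chord tone.
It is approached by leap up from F♯3 and left by step down to C♯4.
Leap in, step out — an appoggiatura.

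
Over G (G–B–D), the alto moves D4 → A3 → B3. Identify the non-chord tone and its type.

A3 is an appoggiatura.

The harmony at that moment is G major triad (G, B, D); A3 is not a chord tone.
It is approached by leap down from D4 and left by step up to B3.
Leap in, step out — an appoggiatura.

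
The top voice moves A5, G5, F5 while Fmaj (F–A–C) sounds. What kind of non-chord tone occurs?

G5 is a passing tone.

The harmony at that moment is F major triad (F, A, C); G5 is not a chord tone.
It is approached by step down from A5 and left by step down to F5.
Step in, step out in the same direction — a passing tone.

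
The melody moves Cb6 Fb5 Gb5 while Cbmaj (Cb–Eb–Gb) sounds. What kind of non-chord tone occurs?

The harmony at that moment is Cb major triad (Cb, Eb, Gb); Fb5 is not a chord tone.
It is approached by leap down from Cb6 and left by step up to Gb5.
Leap in, step out — an appoggiatura.

Fb5 is an appoggiatura.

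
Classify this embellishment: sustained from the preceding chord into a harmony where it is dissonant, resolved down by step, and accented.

Approach: by preparation — the pitch is first a chord tone, then held (tied or repeated) while the harmony changes under it. Departure: down by step. Metric position: strong.
A prepared dissonance that resolves downward by step — a suspension. (The same figure resolving upward would be a retardation.)

Suspension.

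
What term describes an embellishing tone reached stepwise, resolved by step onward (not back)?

Passing tone.

Approach: by step. Departure: by step, continuing in the same direction.
Stepwise on both sides with no change of direction means the note fills in the space between two different chord tones — a passing tone. (Had it turned back to its starting note it would be a neighbor tone instead.)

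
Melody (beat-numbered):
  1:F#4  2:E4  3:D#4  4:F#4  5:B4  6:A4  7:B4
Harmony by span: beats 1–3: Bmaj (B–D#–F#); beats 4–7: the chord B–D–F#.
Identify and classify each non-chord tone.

E4 (beat 2) — passing tone; A4 (beat 6) — neighbor tone.

The harmony at that moment is B major triad (B, D#, F#); E4 is not a chord tone.
It is approached by step down from F#4 and left by step down to D#4.
Step in, step out in the same direction — a passing tone.
The harmony at that moment is B minor triad (B, D, F#); A4 is not a chord tone.
It is approached by step down from B4 and left by step up to B4.
Step away and step back to the same note — a neighbor tone (lower neighbor).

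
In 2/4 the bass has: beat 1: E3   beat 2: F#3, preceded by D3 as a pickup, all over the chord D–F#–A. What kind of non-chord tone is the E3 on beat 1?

The harmony at that moment is D major triad (D, F#, A); E3 is not a chord tone.
It is approached by step up from D3 and left by step up to F#3.
Step in, step out in the same direction — a passing tone.

Passing tone.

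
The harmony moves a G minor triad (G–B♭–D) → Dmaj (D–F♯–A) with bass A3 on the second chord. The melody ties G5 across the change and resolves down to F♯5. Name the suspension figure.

7–6 suspension.

At the second chord the bass is A3. The suspended G5 lies a seventh above the bass; after resolving down by step to F♯5, the interval above the bass becomes a sixth.
Suspension figures are named by those two intervals: 7–6.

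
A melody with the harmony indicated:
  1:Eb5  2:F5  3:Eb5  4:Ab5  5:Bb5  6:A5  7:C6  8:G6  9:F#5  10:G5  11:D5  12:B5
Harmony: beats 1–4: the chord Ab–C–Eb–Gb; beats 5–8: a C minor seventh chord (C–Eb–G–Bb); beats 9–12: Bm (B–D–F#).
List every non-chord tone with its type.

F5 (beat 2) — neighbor tone; A5 (beat 6) — escape tone; G5 (beat 10) — escape tone.

The harmony at that moment is Ab dominant seventh chord (Ab, C, Eb, Gb); F5 is not a chord tone.
It is approached by step up from Eb5 and left by step down to Eb5.
Step away and step back to the same note — a neighbor tone (upper neighbor).
The harmony at that moment is C minor seventh chord (C, Eb, G, Bb); A5 is not a chord tone.
It is approached by step down from Bb5 and left by leap up to C6.
Step in, leap out — an escape tone.
The harmony at that moment is B minor triad (B, D, F#); G5 is not a chord tone.
It is approached by step up from F#5 and left by leap down to D5.
Step in, leap out — an escape tone.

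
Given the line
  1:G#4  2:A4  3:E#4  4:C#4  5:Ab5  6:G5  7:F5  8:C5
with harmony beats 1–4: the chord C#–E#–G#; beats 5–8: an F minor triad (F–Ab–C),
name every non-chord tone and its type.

A4 (beat 2) — escape tone; G5 (beat 6) — passing tone.

The harmony at that moment is C# major triad (C#, E#, G#); A4 is not a chord tone.
It is approached by step up from G#4 and left by leap down to E#4.
Step in, leap out — an escape tone.
The harmony at that moment is F minor triad (F, Ab, C); G5 is not a chord tone.
It is approached by step down from Ab5 and left by step down to F5.
Step in, step out in the same direction — a passing tone.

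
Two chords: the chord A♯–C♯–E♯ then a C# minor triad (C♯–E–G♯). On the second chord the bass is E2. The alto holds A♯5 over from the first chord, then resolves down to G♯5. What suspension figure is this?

4–3 suspension.

At the second chord the bass is E2. The suspended A♯5 lies a fourth above the bass; after resolving down by step to G♯5, the interval above the bass becomes a third.
Suspension figures are named by those two intervals: 4–3.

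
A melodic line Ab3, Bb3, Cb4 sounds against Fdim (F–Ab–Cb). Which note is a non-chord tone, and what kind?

The harmony at that moment is F diminished triad (F, Ab, Cb); Bb3 is not a chord tone.
It is approached by step up from Ab3 and left by step up to Cb4.
Step in, step out in the same direction — a passing tone.

Bb3 is a passing tone.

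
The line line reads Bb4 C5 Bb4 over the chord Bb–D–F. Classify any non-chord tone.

The harmony at that moment is Bb major triad (Bb, D, F); C5 is not a chord tone.
It is approached by step up from Bb4 and left by step down to Bb4.
Step away and step back to the same note — a neighbor tone (upper neighbor).

C5 is a neighbor tone.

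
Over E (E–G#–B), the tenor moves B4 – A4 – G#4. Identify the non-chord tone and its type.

The harmony at that moment is E major triad (E, G#, B); A4 is not a chord tone.
It is approached by step down from B4 and left by step down to G#4.
Step in, step out in the same direction — a passing tone.

A4 is a passing tone.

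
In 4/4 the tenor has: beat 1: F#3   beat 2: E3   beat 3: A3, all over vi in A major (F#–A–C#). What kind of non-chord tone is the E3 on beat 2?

The harmony at that moment is F# minor triad (F#, A, C#); E3 is not a chord tone.
It is approached by step down from F#3 and left by leap up to A3.
Step in, leap out, on a weak beat — an escape tone.

Escape tone.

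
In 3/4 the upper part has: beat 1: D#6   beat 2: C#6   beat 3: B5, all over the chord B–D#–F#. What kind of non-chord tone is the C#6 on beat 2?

Passing tone.

The harmony at that moment is B major triad (B, D#, F#); C#6 is not a chord tone.
It is approached by step down from D#6 and left by step down to B5.
Step in, step out in the same direction — a passing tone.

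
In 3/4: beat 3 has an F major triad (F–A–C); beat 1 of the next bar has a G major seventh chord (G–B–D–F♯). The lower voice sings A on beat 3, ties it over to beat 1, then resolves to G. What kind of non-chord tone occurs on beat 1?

The harmony at that moment is G major seventh chord (G, B, D, F♯); A is not a chord tone.
It is held over (the same pitch as the preceding A) and left by step down to G.
Held over from the previous chord and resolving down by step — a suspension.

Suspension.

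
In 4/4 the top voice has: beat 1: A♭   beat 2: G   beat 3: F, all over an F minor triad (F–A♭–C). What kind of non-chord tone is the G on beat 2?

Passing tone.

The harmony at that moment is F minor triad (F, A♭, C); G is not a chord tone.
It is approached by step down from A♭ and left by step down to F.
Step in, step out in the same direction — a passing tone.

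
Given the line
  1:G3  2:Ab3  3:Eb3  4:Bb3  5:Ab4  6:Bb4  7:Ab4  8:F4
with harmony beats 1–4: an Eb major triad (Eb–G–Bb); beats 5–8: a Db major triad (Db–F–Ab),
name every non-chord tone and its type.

Ab3 (beat 2) — escape tone; Bb4 (beat 6) — neighbor tone.

The harmony at that moment is Eb major triad (Eb, G, Bb); Ab3 is not a chord tone.
It is approached by step up from G3 and left by leap down to Eb3.
Step in, leap out — an escape tone.
The harmony at that moment is Db major triad (Db, F, Ab); Bb4 is not a chord tone.
It is approached by step up from Ab4 and left by step down to Ab4.
Step away and step back to the same note — a neighbor tone (upper neighbor).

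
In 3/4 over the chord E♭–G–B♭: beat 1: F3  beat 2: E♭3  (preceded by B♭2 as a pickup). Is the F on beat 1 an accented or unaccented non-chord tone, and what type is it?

The harmony at that moment is E♭ major triad (E♭, G, B♭); F3 is not a chord tone.
It is approached by leap up from B♭2 and left by step down to E♭3.
Leap in, step out — an appoggiatura.
It falls on the downbeat, so it is accented.

Accented appoggiatura.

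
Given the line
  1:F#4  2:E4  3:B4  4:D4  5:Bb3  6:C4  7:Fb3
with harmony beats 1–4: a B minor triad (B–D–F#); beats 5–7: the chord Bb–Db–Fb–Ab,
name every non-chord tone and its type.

The harmony at that moment is B minor triad (B, D, F#); E4 is not a chord tone.
It is approached by step down from F#4 and left by leap up to B4.
Step in, leap out — an escape tone.
The harmony at that moment is Bb half-diminished seventh chord (Bb, Db, Fb, Ab); C4 is not a chord tone.
It is approached by step up from Bb3 and left by leap down to Fb3.
Step in, leap out — an escape tone.

E4 (beat 2) — escape tone; C4 (beat 6) — escape tone.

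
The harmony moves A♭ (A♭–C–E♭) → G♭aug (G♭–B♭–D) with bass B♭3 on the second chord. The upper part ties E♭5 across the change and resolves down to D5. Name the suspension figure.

At the second chord the bass is B♭3. The suspended E♭5 lies a fourth above the bass; after resolving down by step to D5, the interval above the bass becomes a third.
Suspension figures are named by those two intervals: 4–3.

4–3 suspension.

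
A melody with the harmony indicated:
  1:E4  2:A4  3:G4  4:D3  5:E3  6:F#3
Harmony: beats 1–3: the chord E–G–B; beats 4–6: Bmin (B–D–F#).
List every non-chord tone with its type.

A4 (beat 2) — appoggiatura; E3 (beat 5) — passing tone.

The harmony at that moment is E minor triad (E, G, B); A4 is not a chord tone.
It is approached by leap up from E4 and left by step down to G4.
Leap in, step out — an appoggiatura.
The harmony at that moment is B minor triad (B, D, F#); E3 is not a chord tone.
It is approached by step up from D3 and left by step up to F#3.
Step in, step out in the same direction — a passing tone.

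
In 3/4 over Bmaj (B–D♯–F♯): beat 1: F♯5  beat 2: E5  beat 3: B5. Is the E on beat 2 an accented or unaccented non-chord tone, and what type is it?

Unaccented escape tone.

The harmony at that moment is B major triad (B, D♯, F♯); E5 is not a chord tone.
It is approached by step down from F♯5 and left by leap up to B5.
Step in, leap out — an escape tone.
It falls on a weak beat, so it is unaccented.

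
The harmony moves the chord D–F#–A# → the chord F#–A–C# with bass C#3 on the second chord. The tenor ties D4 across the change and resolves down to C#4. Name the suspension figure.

9–8 suspension.

At the second chord the bass is C#3. The suspended D4 lies a ninth above the bass; after resolving down by step to C#4, the interval above the bass becomes an octave.
Suspension figures are named by those two intervals: 9–8.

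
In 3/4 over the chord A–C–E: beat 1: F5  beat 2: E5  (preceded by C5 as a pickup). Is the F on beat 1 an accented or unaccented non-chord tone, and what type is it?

Accented appoggiatura.

The harmony at that moment is A minor triad (A, C, E); F5 is not a chord tone.
It is approached by leap up from C5 and left by step down to E5.
Leap in, step out — an appoggiatura.
It falls on the downbeat, so it is accented.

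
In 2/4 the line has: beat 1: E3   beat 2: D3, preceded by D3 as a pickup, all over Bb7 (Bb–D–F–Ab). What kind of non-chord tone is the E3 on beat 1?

The harmony at that moment is Bb dominant seventh chord (Bb, D, F, Ab); E3 is not a chord tone.
It is approached by step up from D3 and left by step down to D3.
Step away and step back to the same note — a neighbor tone (upper neighbor).

Upper neighbor tone.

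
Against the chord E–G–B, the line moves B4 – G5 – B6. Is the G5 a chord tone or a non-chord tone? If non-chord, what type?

Chord tone (the third of E minor triad).

E minor triad contains E, G, B; G is the third, so it is a chord tone.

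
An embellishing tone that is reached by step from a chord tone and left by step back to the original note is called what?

Neighbor tone.

Approach: by step. Departure: by step in the opposite direction, back to the starting pitch.
Stepwise on both sides but reversing to return to the same chord tone — a neighbor tone. (Had it continued onward in the same direction it would be a passing tone instead.)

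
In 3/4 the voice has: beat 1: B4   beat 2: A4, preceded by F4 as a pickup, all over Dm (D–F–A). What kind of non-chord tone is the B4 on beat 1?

Appoggiatura.

The harmony at that moment is D minor triad (D, F, A); B4 is not a chord tone.
It is approached by leap up from F4 and left by step down to A4.
Leap in, step out, metrically accented — an appoggiatura.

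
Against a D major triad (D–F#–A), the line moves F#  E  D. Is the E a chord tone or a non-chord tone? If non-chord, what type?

The harmony at that moment is D major triad (D, F#, A); E is not a chord tone.
It is approached by step down from F# and left by step down to D.
Step in, step out in the same direction — a passing tone.

Non-chord tone — a passing tone.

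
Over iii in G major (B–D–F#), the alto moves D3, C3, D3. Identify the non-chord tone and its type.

The harmony at that moment is B minor triad (B, D, F#); C3 is not a chord tone.
It is approached by step down from D3 and left by step up to D3.
Step away and step back to the same note — a neighbor tone (lower neighbor).

C3 is a neighbor tone.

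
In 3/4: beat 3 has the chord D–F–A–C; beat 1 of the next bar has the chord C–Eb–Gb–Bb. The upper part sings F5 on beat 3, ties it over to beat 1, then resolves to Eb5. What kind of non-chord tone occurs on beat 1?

The harmony at that moment is C half-diminished seventh chord (C, Eb, Gb, Bb); F5 is not a chord tone.
It is held over (the same pitch as the preceding F5) and left by step down to Eb5.
Held over from the previous chord and resolving down by step — a suspension.

Suspension.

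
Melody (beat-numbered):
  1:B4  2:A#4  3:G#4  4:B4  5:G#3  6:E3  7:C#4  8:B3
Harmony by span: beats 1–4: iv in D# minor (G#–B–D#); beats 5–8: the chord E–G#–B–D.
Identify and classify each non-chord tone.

The harmony at that moment is G# minor triad (G#, B, D#); A#4 is not a chord tone.
It is approached by step down from B4 and left by step down to G#4.
Step in, step out in the same direction — a passing tone.
The harmony at that moment is E dominant seventh chord (E, G#, B, D); C#4 is not a chord tone.
It is approached by leap up from E3 and left by step down to B3.
Leap in, step out — an appoggiatura.

A#4 (beat 2) — passing tone; C#4 (beat 7) — appoggiatura.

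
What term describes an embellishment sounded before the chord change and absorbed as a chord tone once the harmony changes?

Approach: ahead of the chord change (typically by step), so it is dissonant against the current harmony. Departure: none — the same pitch is restated or held and is a chord tone of the new harmony.
Dissonant first, consonant once the harmony catches up: the note simply arrives early — an anticipation. (The reverse timing, consonant first and dissonant after the change, would be a suspension or retardation.)

Anticipation.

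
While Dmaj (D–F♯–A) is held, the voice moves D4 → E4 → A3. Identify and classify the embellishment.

E4 is an escape tone.

The harmony at that moment is D major triad (D, F♯, A); E4 is not a chord tone.
It is approached by step up from D4 and left by leap down to A3.
Step in, leap out — an escape tone.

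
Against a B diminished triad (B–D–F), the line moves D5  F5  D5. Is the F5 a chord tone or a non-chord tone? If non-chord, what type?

B diminished triad contains B, D, F; F is the fifth, so it is a chord tone.

Chord tone (the fifth of B diminished triad).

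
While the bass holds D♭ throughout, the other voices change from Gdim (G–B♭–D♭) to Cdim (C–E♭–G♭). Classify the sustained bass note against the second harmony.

The harmony at that moment is C diminished triad (C, E♭, G♭); D♭ is not a chord tone.
It is held over (the same pitch as the preceding D♭) and then sustained as the same pitch into the next harmony.
Sustained through a change of harmony — a pedal tone.

Pedal tone (pedal point).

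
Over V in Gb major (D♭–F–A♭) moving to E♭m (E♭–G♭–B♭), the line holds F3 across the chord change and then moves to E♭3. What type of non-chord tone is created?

The harmony at that moment is E♭ minor triad (E♭, G♭, B♭); F3 is not a chord tone.
It is held over (the same pitch as the preceding F3) and left by step down to E♭3.
Held over from the previous chord and resolving down by step — a suspension.

F3 is a suspension.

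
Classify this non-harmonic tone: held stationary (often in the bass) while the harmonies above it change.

Pedal tone.

Approach: none. Departure: none — a single pitch is sustained while the chords change around it, passing through harmonies that do not contain it.
No melodic motion at all; the dissonance is created entirely by the moving harmonies against the stationary note — a pedal tone (pedal point).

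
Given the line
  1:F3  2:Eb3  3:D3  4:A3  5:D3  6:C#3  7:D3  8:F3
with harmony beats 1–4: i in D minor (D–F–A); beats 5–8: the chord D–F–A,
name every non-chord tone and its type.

Eb3 (beat 2) — passing tone; C#3 (beat 6) — neighbor tone.

The harmony at that moment is D minor triad (D, F, A); Eb3 is not a chord tone.
It is approached by step down from F3 and left by step down to D3.
Step in, step out in the same direction — a passing tone.
The harmony at that moment is D minor triad (D, F, A); C#3 is not a chord tone.
It is approached by step down from D3 and left by step up to D3.
Step away and step back to the same note — a neighbor tone (lower neighbor).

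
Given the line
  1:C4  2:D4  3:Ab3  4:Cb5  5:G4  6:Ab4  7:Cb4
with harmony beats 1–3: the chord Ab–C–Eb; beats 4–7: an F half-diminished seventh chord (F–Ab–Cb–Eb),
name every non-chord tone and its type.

The harmony at that moment is Ab major triad (Ab, C, Eb); D4 is not a chord tone.
It is approached by step up from C4 and left by leap down to Ab3.
Step in, leap out — an escape tone.
The harmony at that moment is F half-diminished seventh chord (F, Ab, Cb, Eb); G4 is not a chord tone.
It is approached by leap down from Cb5 and left by step up to Ab4.
Leap in, step out — an appoggiatura.

D4 (beat 2) — escape tone; G4 (beat 5) — appoggiatura.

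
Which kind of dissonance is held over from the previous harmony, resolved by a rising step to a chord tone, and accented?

Approach: by preparation — the pitch is first a chord tone, then held (tied or repeated) while the harmony changes under it. Departure: up by step. Metric position: strong.
A prepared dissonance that resolves upward by step — a retardation. (The same figure resolving downward would be a suspension.)

Retardation.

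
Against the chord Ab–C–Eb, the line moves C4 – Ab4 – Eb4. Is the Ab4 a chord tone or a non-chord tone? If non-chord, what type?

Ab major triad contains Ab, C, Eb; Ab is the root, so it is a chord tone.

Chord tone (the root of Ab major triad).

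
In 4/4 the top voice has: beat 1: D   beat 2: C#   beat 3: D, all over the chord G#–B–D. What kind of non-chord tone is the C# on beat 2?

The harmony at that moment is G# diminished triad (G#, B, D); C# is not a chord tone.
It is approached by step down from D and left by step up to D.
Step away and step back to the same note — a neighbor tone (lower neighbor).

Lower neighbor tone.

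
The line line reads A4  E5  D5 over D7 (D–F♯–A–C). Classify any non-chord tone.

E5 is an appoggiatura.

The harmony at that moment is D dominant seventh chord (D, F♯, A, C); E5 is not a chord tone.
It is approached by leap up from A4 and left by step down to D5.
Leap in, step out — an appoggiatura.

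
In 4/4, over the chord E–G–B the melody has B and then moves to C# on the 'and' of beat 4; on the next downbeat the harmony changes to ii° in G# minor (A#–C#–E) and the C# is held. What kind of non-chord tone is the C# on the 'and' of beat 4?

Anticipation.

The harmony at that moment is E minor triad (E, G, B); C# is not a chord tone.
It is approached by step up from B and then sustained as the same pitch into the next harmony.
Arriving early and becoming a chord tone when the harmony changes — an anticipation.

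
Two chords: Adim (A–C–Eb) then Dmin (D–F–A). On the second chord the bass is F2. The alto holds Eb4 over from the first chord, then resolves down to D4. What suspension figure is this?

At the second chord the bass is F2. The suspended Eb4 lies a seventh above the bass; after resolving down by step to D4, the interval above the bass becomes a sixth.
Suspension figures are named by those two intervals: 7–6.

7–6 suspension.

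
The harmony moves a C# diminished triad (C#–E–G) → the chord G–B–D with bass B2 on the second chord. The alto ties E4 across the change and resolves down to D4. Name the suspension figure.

At the second chord the bass is B2. The suspended E4 lies a fourth above the bass; after resolving down by step to D4, the interval above the bass becomes a third.
Suspension figures are named by those two intervals: 4–3.

4–3 suspension.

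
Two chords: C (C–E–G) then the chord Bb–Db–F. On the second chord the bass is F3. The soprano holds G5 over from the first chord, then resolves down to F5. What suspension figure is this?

9–8 suspension.

At the second chord the bass is F3. The suspended G5 lies a ninth above the bass; after resolving down by step to F5, the interval above the bass becomes an octave.
Suspension figures are named by those two intervals: 9–8.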